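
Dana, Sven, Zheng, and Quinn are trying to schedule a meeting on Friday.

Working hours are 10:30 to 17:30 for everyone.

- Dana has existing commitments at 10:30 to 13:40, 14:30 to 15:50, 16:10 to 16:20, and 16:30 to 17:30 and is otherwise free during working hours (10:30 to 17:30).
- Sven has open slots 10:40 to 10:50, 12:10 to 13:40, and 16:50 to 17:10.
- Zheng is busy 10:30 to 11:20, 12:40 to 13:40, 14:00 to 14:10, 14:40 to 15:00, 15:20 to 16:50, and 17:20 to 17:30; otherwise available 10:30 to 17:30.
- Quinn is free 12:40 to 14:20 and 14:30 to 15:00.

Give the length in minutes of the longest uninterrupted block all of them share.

0 minutes

Dana free within 10:30–17:30: 13:40–14:30, 15:50–16:10, 16:20–16:30.
Zheng free within 10:30–17:30: 11:20–12:40, 13:40–14:00, 14:10–14:40, 15:00–15:20, 16:50–17:20.
Dana ∩ Sven: (none).
Dana ∩ Sven ∩ Zheng: (none).
Dana ∩ Sven ∩ Zheng ∩ Quinn: (none).
No common window.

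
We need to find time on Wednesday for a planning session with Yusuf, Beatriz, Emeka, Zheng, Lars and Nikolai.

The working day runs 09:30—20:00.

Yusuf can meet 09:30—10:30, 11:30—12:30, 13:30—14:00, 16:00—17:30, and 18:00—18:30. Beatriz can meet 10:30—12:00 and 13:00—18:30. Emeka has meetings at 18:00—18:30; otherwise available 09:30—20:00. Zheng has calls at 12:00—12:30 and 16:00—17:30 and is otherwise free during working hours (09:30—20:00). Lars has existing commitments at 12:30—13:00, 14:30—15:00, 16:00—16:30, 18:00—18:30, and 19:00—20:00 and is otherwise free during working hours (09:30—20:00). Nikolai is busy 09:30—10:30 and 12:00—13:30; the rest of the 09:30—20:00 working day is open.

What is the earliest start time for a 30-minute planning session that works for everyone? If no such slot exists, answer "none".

11:30

Emeka free within 09:30–20:00: 09:30–18:00, 18:30–20:00.
Zheng free within 09:30–20:00: 09:30–12:00, 12:30–16:00, 17:30–20:00.
Lars free within 09:30–20:00: 09:30–12:30, 13:00–14:30, 15:00–16:00, 16:30–18:00, 18:30–19:00.
Nikolai free within 09:30–20:00: 10:30–12:00, 13:30–20:00.
Yusuf ∩ Beatriz: 11:30–12:00, 13:30–14:00, 16:00–17:30, 18:00–18:30.
Yusuf ∩ Beatriz ∩ Emeka: 11:30–12:00, 13:30–14:00, 16:00–17:30.
Yusuf ∩ Beatriz ∩ Emeka ∩ Zheng: 11:30–12:00, 13:30–14:00.
Yusuf ∩ Beatriz ∩ Emeka ∩ Zheng ∩ Lars: 11:30–12:00, 13:30–14:00.
Yusuf ∩ Beatriz ∩ Emeka ∩ Zheng ∩ Lars ∩ Nikolai: 11:30–12:00, 13:30–14:00.
Windows ≥ 30 min: 11:30–12:00, 13:30–14:00.
Earliest such window starts at 11:30.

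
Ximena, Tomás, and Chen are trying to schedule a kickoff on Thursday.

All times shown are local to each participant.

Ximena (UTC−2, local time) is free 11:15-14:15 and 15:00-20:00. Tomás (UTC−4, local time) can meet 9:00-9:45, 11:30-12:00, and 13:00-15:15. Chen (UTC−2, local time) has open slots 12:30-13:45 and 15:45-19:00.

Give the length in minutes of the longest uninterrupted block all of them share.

Ximena → UTC: 13:15–16:15, 17:00–22:00.
Tomás → UTC: 13:00–13:45, 15:30–16:00, 17:00–19:15.
Chen → UTC: 14:30–15:45, 17:45–21:00.
Ximena ∩ Tomás: 13:15–13:45, 15:30–16:00, 17:00–19:15.
Ximena ∩ Tomás ∩ Chen: 15:30–15:45, 17:45–19:15.
Common window lengths: 15, 90 min; longest is 90.

90 minutes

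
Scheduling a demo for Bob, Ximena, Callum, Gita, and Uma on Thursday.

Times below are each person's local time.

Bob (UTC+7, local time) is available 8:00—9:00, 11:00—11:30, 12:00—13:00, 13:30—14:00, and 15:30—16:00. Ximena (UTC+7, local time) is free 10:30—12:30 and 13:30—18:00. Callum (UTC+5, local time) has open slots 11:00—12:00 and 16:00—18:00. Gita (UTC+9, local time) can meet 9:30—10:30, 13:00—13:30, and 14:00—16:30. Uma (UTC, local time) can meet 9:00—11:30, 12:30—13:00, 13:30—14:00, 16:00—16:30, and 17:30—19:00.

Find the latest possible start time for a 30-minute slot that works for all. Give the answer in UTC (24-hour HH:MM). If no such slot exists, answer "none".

Bob → UTC: 01:00–02:00, 04:00–04:30, 05:00–06:00, 06:30–07:00, 08:30–09:00.
Ximena → UTC: 03:30–05:30, 06:30–11:00.
Callum → UTC: 06:00–07:00, 11:00–13:00.
Gita → UTC: 00:30–01:30, 04:00–04:30, 05:00–07:30.
Uma → UTC: 09:00–11:30, 12:30–13:00, 13:30–14:00, 16:00–16:30, 17:30–19:00.
Bob ∩ Ximena: 04:00–04:30, 05:00–05:30, 06:30–07:00, 08:30–09:00.
Bob ∩ Ximena ∩ Callum: 06:30–07:00.
Bob ∩ Ximena ∩ Callum ∩ Gita: 06:30–07:00.
Bob ∩ Ximena ∩ Callum ∩ Gita ∩ Uma: (none).
Windows ≥ 30 min: (none).

none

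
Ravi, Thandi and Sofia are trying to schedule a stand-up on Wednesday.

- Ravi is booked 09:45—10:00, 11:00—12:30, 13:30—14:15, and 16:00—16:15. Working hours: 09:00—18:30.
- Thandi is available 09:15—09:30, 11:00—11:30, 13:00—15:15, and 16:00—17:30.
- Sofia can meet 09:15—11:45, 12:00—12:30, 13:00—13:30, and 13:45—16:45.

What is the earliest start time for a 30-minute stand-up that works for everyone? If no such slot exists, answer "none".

13:00

Ravi free within 09:00–18:30: 09:00–09:45, 10:00–11:00, 12:30–13:30, 14:15–16:00, 16:15–18:30.
Ravi ∩ Thandi: 09:15–09:30, 13:00–13:30, 14:15–15:15, 16:15–17:30.
Ravi ∩ Thandi ∩ Sofia: 09:15–09:30, 13:00–13:30, 14:15–15:15, 16:15–16:45.
Windows ≥ 30 min: 13:00–13:30, 14:15–15:15, 16:15–16:45.
Earliest such window starts at 13:00.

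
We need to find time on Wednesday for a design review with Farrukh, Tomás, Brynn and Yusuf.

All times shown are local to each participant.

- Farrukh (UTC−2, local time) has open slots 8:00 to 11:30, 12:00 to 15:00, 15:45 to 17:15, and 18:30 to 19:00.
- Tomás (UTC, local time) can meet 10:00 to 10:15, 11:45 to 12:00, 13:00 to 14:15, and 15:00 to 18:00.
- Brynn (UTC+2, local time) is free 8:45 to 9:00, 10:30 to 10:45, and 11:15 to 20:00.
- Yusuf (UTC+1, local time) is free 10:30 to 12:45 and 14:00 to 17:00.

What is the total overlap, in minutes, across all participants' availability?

Farrukh → UTC: 10:00–13:30, 14:00–17:00, 17:45–19:15, 20:30–21:00.
Tomás → UTC: 10:00–10:15, 11:45–12:00, 13:00–14:15, 15:00–18:00.
Brynn → UTC: 06:45–07:00, 08:30–08:45, 09:15–18:00.
Yusuf → UTC: 09:30–11:45, 13:00–16:00.
Farrukh ∩ Tomás: 10:00–10:15, 11:45–12:00, 13:00–13:30, 14:00–14:15, 15:00–17:00, 17:45–18:00.
Farrukh ∩ Tomás ∩ Brynn: 10:00–10:15, 11:45–12:00, 13:00–13:30, 14:00–14:15, 15:00–17:00, 17:45–18:00.
Farrukh ∩ Tomás ∩ Brynn ∩ Yusuf: 10:00–10:15, 13:00–13:30, 14:00–14:15, 15:00–16:00.
Total common minutes: 15 + 30 + 15 + 60 = 120.

120 minutes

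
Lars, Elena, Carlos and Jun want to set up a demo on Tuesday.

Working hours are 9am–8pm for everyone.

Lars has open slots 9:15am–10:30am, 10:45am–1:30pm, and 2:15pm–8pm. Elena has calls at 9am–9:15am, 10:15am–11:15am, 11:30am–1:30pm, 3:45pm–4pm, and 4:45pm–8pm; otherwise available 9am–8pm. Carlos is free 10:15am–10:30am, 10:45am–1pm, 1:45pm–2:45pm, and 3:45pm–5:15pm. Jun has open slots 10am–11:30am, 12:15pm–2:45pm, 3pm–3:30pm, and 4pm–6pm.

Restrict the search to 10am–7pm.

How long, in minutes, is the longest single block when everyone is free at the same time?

Elena free within 09:00–20:00: 09:15–10:15, 11:15–11:30, 13:30–15:45, 16:00–16:45.
Lars ∩ Elena: 09:15–10:15, 11:15–11:30, 14:15–15:45, 16:00–16:45.
Lars ∩ Elena ∩ Carlos: 11:15–11:30, 14:15–14:45, 16:00–16:45.
Lars ∩ Elena ∩ Carlos ∩ Jun: 11:15–11:30, 14:15–14:45, 16:00–16:45.
Restricted to 10:00–19:00: 11:15–11:30, 14:15–14:45, 16:00–16:45.
Common window lengths: 15, 30, 45 min; longest is 45.

45 minutes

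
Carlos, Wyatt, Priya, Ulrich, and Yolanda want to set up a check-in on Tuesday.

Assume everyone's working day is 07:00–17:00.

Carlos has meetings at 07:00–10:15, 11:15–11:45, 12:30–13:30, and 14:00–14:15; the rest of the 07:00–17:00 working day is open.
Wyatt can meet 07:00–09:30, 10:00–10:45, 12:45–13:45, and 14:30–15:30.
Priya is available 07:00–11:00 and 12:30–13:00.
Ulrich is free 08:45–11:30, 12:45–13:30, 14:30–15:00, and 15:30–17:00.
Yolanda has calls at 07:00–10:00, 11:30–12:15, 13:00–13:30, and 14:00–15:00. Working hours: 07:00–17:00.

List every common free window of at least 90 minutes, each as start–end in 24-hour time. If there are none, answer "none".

none

Carlos free within 07:00–17:00: 10:15–11:15, 11:45–12:30, 13:30–14:00, 14:15–17:00.
Yolanda free within 07:00–17:00: 10:00–11:30, 12:15–13:00, 13:30–14:00, 15:00–17:00.
Carlos ∩ Wyatt: 10:15–10:45, 13:30–13:45, 14:30–15:30.
Carlos ∩ Wyatt ∩ Priya: 10:15–10:45.
Carlos ∩ Wyatt ∩ Priya ∩ Ulrich: 10:15–10:45.
Carlos ∩ Wyatt ∩ Priya ∩ Ulrich ∩ Yolanda: 10:15–10:45.
Windows ≥ 90 min: (none).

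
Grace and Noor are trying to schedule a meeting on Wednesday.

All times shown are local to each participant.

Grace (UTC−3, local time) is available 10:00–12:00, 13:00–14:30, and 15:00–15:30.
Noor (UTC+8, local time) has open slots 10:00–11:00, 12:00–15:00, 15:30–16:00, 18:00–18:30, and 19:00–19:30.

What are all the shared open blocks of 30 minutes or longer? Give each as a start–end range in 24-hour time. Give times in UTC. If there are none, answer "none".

none

Grace → UTC: 13:00–15:00, 16:00–17:30, 18:00–18:30.
Noor → UTC: 02:00–03:00, 04:00–07:00, 07:30–08:00, 10:00–10:30, 11:00–11:30.
Grace ∩ Noor: (none).
Windows ≥ 30 min: (none).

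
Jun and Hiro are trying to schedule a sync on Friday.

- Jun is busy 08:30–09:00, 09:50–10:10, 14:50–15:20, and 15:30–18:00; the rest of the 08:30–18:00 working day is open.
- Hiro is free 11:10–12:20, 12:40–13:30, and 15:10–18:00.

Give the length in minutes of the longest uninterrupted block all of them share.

70 minutes

Jun free within 08:30–18:00: 09:00–09:50, 10:10–14:50, 15:20–15:30.
Jun ∩ Hiro: 11:10–12:20, 12:40–13:30, 15:20–15:30.
Common window lengths: 70, 50, 10 min; longest is 70.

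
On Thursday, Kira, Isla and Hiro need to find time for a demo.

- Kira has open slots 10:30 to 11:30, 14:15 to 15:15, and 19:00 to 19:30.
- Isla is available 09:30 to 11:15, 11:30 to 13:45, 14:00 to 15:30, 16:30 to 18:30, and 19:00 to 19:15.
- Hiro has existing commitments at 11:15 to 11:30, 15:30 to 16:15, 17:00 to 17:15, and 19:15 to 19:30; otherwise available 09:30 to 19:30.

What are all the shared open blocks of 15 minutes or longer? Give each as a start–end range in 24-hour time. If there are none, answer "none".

Hiro free within 09:30–19:30: 09:30–11:15, 11:30–15:30, 16:15–17:00, 17:15–19:15.
Kira ∩ Isla: 10:30–11:15, 14:15–15:15, 19:00–19:15.
Kira ∩ Isla ∩ Hiro: 10:30–11:15, 14:15–15:15, 19:00–19:15.
Windows ≥ 15 min: 10:30–11:15, 14:15–15:15, 19:00–19:15.

10:30–11:15, 14:15–15:15, 19:00–19:15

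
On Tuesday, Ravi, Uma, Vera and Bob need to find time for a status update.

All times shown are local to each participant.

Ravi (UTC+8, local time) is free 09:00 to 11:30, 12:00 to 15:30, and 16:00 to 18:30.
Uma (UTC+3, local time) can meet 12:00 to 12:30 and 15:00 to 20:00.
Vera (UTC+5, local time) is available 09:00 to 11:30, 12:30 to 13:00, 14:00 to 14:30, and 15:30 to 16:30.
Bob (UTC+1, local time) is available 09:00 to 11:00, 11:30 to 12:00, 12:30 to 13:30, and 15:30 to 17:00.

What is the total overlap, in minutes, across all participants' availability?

30 minutes

Ravi → UTC: 01:00–03:30, 04:00–07:30, 08:00–10:30.
Uma → UTC: 09:00–09:30, 12:00–17:00.
Vera → UTC: 04:00–06:30, 07:30–08:00, 09:00–09:30, 10:30–11:30.
Bob → UTC: 08:00–10:00, 10:30–11:00, 11:30–12:30, 14:30–16:00.
Ravi ∩ Uma: 09:00–09:30.
Ravi ∩ Uma ∩ Vera: 09:00–09:30.
Ravi ∩ Uma ∩ Vera ∩ Bob: 09:00–09:30.
Total common minutes: 30.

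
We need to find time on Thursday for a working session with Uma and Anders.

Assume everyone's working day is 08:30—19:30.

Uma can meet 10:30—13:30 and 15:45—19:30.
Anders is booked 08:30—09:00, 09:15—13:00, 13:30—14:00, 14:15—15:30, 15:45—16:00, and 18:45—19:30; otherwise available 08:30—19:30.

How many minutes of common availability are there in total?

Anders free within 08:30–19:30: 09:00–09:15, 13:00–13:30, 14:00–14:15, 15:30–15:45, 16:00–18:45.
Uma ∩ Anders: 13:00–13:30, 16:00–18:45.
Total common minutes: 30 + 165 = 195.

195 minutes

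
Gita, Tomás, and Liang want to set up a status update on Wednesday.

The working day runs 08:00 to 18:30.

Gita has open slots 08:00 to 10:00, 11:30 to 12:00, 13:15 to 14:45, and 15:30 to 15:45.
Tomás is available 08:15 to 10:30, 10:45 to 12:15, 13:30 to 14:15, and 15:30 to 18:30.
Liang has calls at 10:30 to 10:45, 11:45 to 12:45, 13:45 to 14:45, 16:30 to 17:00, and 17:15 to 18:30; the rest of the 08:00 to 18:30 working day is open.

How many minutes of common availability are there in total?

150 minutes

Liang free within 08:00–18:30: 08:00–10:30, 10:45–11:45, 12:45–13:45, 14:45–16:30, 17:00–17:15.
Gita ∩ Tomás: 08:15–10:00, 11:30–12:00, 13:30–14:15, 15:30–15:45.
Gita ∩ Tomás ∩ Liang: 08:15–10:00, 11:30–11:45, 13:30–13:45, 15:30–15:45.
Total common minutes: 105 + 15 + 15 + 15 = 150.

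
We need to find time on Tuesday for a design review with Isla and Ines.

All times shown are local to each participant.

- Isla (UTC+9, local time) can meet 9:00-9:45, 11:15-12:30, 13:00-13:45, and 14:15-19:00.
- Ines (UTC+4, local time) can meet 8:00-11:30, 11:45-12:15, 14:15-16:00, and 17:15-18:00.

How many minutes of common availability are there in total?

210 minutes

Isla → UTC: 00:00–00:45, 02:15–03:30, 04:00–04:45, 05:15–10:00.
Ines → UTC: 04:00–07:30, 07:45–08:15, 10:15–12:00, 13:15–14:00.
Isla ∩ Ines: 04:00–04:45, 05:15–07:30, 07:45–08:15.
Total common minutes: 45 + 135 + 30 = 210.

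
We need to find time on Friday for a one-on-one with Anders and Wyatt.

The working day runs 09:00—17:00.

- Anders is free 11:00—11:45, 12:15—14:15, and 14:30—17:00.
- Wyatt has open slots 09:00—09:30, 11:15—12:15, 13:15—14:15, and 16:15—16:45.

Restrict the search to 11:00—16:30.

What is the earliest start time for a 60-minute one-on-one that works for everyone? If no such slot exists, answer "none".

Anders ∩ Wyatt: 11:15–11:45, 13:15–14:15, 16:15–16:45.
Restricted to 11:00–16:30: 11:15–11:45, 13:15–14:15, 16:15–16:30.
Windows ≥ 60 min: 13:15–14:15.
Earliest such window starts at 13:15.

13:15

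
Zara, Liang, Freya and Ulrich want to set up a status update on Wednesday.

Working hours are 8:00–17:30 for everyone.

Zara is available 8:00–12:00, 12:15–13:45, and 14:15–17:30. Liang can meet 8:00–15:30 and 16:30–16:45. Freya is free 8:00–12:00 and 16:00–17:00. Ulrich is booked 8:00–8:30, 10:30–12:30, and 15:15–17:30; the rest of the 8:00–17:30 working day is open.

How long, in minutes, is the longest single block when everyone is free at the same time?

Ulrich free within 08:00–17:30: 08:30–10:30, 12:30–15:15.
Zara ∩ Liang: 08:00–12:00, 12:15–13:45, 14:15–15:30, 16:30–16:45.
Zara ∩ Liang ∩ Freya: 08:00–12:00, 16:30–16:45.
Zara ∩ Liang ∩ Freya ∩ Ulrich: 08:30–10:30.
Single common window of 120 minutes.

120 minutes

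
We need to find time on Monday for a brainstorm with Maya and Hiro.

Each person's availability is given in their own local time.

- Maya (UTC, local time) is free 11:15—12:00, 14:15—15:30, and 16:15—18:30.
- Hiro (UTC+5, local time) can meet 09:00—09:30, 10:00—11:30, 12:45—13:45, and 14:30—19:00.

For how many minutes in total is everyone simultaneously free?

Maya → UTC: 11:15–12:00, 14:15–15:30, 16:15–18:30.
Hiro → UTC: 04:00–04:30, 05:00–06:30, 07:45–08:45, 09:30–14:00.
Maya ∩ Hiro: 11:15–12:00.
Total common minutes: 45.

45 minutes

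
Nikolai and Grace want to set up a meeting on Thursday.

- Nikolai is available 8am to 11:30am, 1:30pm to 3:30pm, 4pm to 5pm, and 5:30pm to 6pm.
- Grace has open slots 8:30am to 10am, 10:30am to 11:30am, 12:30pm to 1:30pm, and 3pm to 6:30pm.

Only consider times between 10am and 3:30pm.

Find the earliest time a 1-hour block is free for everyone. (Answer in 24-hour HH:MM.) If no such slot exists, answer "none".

10:30

Nikolai ∩ Grace: 08:30–10:00, 10:30–11:30, 15:00–15:30, 16:00–17:00, 17:30–18:00.
Restricted to 10:00–15:30: 10:30–11:30, 15:00–15:30.
Windows ≥ 60 min: 10:30–11:30.
Earliest such window starts at 10:30.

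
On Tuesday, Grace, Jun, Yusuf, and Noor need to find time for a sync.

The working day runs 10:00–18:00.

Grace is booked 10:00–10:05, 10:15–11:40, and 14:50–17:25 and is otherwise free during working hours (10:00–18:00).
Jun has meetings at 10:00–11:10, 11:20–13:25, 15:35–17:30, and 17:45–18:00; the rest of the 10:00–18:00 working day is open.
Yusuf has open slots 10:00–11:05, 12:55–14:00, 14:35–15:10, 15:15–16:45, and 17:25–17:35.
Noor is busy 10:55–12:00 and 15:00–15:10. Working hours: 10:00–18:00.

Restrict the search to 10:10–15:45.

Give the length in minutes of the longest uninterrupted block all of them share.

35 minutes

Grace free within 10:00–18:00: 10:05–10:15, 11:40–14:50, 17:25–18:00.
Jun free within 10:00–18:00: 11:10–11:20, 13:25–15:35, 17:30–17:45.
Noor free within 10:00–18:00: 10:00–10:55, 12:00–15:00, 15:10–18:00.
Grace ∩ Jun: 13:25–14:50, 17:30–17:45.
Grace ∩ Jun ∩ Yusuf: 13:25–14:00, 14:35–14:50, 17:30–17:35.
Grace ∩ Jun ∩ Yusuf ∩ Noor: 13:25–14:00, 14:35–14:50, 17:30–17:35.
Restricted to 10:10–15:45: 13:25–14:00, 14:35–14:50.
Common window lengths: 35, 15 min; longest is 35.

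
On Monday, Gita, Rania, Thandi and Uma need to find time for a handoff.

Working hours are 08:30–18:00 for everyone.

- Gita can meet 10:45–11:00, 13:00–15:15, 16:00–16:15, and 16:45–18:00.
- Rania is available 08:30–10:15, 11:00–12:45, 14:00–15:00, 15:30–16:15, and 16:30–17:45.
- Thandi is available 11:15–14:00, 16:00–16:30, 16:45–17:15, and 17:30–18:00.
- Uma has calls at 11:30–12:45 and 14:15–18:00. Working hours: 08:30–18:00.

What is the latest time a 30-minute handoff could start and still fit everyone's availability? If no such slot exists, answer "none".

Uma free within 08:30–18:00: 08:30–11:30, 12:45–14:15.
Gita ∩ Rania: 14:00–15:00, 16:00–16:15, 16:45–17:45.
Gita ∩ Rania ∩ Thandi: 16:00–16:15, 16:45–17:15, 17:30–17:45.
Gita ∩ Rania ∩ Thandi ∩ Uma: (none).
Windows ≥ 30 min: (none).

none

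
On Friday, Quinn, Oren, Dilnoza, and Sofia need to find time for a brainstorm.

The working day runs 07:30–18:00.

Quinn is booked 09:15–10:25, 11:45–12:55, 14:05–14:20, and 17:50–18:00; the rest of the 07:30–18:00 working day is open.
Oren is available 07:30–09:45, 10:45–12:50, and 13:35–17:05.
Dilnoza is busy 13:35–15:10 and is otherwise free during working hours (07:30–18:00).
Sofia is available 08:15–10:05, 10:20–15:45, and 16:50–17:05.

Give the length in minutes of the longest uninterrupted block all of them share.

60 minutes

Quinn free within 07:30–18:00: 07:30–09:15, 10:25–11:45, 12:55–14:05, 14:20–17:50.
Dilnoza free within 07:30–18:00: 07:30–13:35, 15:10–18:00.
Quinn ∩ Oren: 07:30–09:15, 10:45–11:45, 13:35–14:05, 14:20–17:05.
Quinn ∩ Oren ∩ Dilnoza: 07:30–09:15, 10:45–11:45, 15:10–17:05.
Quinn ∩ Oren ∩ Dilnoza ∩ Sofia: 08:15–09:15, 10:45–11:45, 15:10–15:45, 16:50–17:05.
Common window lengths: 60, 60, 35, 15 min; longest is 60.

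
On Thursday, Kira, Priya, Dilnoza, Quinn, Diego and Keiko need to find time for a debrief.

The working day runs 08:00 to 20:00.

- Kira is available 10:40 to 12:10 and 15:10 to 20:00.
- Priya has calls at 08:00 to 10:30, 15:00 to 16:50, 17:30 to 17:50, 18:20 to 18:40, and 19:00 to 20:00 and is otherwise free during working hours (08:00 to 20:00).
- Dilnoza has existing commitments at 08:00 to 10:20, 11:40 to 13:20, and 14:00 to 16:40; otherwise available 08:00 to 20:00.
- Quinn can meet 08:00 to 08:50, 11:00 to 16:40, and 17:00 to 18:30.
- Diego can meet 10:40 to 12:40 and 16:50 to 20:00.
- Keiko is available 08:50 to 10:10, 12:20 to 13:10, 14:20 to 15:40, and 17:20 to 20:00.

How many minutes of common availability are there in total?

40 minutes

Priya free within 08:00–20:00: 10:30–15:00, 16:50–17:30, 17:50–18:20, 18:40–19:00.
Dilnoza free within 08:00–20:00: 10:20–11:40, 13:20–14:00, 16:40–20:00.
Kira ∩ Priya: 10:40–12:10, 16:50–17:30, 17:50–18:20, 18:40–19:00.
Kira ∩ Priya ∩ Dilnoza: 10:40–11:40, 16:50–17:30, 17:50–18:20, 18:40–19:00.
Kira ∩ Priya ∩ Dilnoza ∩ Quinn: 11:00–11:40, 17:00–17:30, 17:50–18:20.
Kira ∩ Priya ∩ Dilnoza ∩ Quinn ∩ Diego: 11:00–11:40, 17:00–17:30, 17:50–18:20.
Kira ∩ Priya ∩ Dilnoza ∩ Quinn ∩ Diego ∩ Keiko: 17:20–17:30, 17:50–18:20.
Total common minutes: 10 + 30 = 40.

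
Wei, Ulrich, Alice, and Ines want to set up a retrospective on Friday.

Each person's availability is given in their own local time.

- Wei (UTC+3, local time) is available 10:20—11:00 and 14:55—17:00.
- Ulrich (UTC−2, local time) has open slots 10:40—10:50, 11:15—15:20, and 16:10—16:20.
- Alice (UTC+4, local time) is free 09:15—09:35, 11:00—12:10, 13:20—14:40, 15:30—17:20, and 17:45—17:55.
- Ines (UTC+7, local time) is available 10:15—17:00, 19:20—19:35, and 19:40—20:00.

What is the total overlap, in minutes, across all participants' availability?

10 minutes

Wei → UTC: 07:20–08:00, 11:55–14:00.
Ulrich → UTC: 12:40–12:50, 13:15–17:20, 18:10–18:20.
Alice → UTC: 05:15–05:35, 07:00–08:10, 09:20–10:40, 11:30–13:20, 13:45–13:55.
Ines → UTC: 03:15–10:00, 12:20–12:35, 12:40–13:00.
Wei ∩ Ulrich: 12:40–12:50, 13:15–14:00.
Wei ∩ Ulrich ∩ Alice: 12:40–12:50, 13:15–13:20, 13:45–13:55.
Wei ∩ Ulrich ∩ Alice ∩ Ines: 12:40–12:50.
Total common minutes: 10.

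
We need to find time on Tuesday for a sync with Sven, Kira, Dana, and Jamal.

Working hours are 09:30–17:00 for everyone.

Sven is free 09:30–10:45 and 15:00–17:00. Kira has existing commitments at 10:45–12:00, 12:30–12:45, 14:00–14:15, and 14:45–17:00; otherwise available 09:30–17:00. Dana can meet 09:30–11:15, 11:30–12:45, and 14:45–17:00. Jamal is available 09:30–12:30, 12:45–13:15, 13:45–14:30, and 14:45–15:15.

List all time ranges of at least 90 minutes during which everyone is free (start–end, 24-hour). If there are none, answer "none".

Kira free within 09:30–17:00: 09:30–10:45, 12:00–12:30, 12:45–14:00, 14:15–14:45.
Sven ∩ Kira: 09:30–10:45.
Sven ∩ Kira ∩ Dana: 09:30–10:45.
Sven ∩ Kira ∩ Dana ∩ Jamal: 09:30–10:45.
Windows ≥ 90 min: (none).

none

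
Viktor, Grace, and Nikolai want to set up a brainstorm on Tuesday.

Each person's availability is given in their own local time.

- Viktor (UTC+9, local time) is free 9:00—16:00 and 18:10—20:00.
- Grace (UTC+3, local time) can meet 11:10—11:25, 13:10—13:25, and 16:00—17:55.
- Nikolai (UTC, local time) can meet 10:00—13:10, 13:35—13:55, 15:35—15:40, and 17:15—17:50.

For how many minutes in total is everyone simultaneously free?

15 minutes

Viktor → UTC: 00:00–07:00, 09:10–11:00.
Grace → UTC: 08:10–08:25, 10:10–10:25, 13:00–14:55.
Nikolai → UTC: 10:00–13:10, 13:35–13:55, 15:35–15:40, 17:15–17:50.
Viktor ∩ Grace: 10:10–10:25.
Viktor ∩ Grace ∩ Nikolai: 10:10–10:25.
Total common minutes: 15.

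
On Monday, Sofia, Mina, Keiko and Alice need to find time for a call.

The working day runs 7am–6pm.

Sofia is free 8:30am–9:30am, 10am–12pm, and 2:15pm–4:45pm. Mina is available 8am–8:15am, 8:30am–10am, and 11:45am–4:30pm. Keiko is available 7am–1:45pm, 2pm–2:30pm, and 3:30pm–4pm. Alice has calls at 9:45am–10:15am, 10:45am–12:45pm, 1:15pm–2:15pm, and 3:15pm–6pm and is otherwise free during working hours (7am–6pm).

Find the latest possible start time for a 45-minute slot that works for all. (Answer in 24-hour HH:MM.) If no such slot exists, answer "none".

Alice free within 07:00–18:00: 07:00–09:45, 10:15–10:45, 12:45–13:15, 14:15–15:15.
Sofia ∩ Mina: 08:30–09:30, 11:45–12:00, 14:15–16:30.
Sofia ∩ Mina ∩ Keiko: 08:30–09:30, 11:45–12:00, 14:15–14:30, 15:30–16:00.
Sofia ∩ Mina ∩ Keiko ∩ Alice: 08:30–09:30, 14:15–14:30.
Windows ≥ 45 min: 08:30–09:30.
Latest start in the last window 08:30–09:30 is 09:30 − 45 min = 08:45.

08:45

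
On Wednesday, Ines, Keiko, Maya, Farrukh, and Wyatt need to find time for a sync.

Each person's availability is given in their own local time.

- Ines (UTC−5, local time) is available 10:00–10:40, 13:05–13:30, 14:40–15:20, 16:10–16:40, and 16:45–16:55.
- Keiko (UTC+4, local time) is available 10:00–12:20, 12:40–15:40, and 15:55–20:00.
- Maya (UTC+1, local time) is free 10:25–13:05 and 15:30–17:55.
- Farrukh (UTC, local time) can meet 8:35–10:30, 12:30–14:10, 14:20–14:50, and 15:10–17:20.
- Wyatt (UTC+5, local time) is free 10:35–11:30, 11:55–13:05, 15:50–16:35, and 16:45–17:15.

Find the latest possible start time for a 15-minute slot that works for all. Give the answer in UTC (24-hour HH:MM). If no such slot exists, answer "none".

none

Ines → UTC: 15:00–15:40, 18:05–18:30, 19:40–20:20, 21:10–21:40, 21:45–21:55.
Keiko → UTC: 06:00–08:20, 08:40–11:40, 11:55–16:00.
Maya → UTC: 09:25–12:05, 14:30–16:55.
Farrukh → UTC: 08:35–10:30, 12:30–14:10, 14:20–14:50, 15:10–17:20.
Wyatt → UTC: 05:35–06:30, 06:55–08:05, 10:50–11:35, 11:45–12:15.
Ines ∩ Keiko: 15:00–15:40.
Ines ∩ Keiko ∩ Maya: 15:00–15:40.
Ines ∩ Keiko ∩ Maya ∩ Farrukh: 15:10–15:40.
Ines ∩ Keiko ∩ Maya ∩ Farrukh ∩ Wyatt: (none).
Windows ≥ 15 min: (none).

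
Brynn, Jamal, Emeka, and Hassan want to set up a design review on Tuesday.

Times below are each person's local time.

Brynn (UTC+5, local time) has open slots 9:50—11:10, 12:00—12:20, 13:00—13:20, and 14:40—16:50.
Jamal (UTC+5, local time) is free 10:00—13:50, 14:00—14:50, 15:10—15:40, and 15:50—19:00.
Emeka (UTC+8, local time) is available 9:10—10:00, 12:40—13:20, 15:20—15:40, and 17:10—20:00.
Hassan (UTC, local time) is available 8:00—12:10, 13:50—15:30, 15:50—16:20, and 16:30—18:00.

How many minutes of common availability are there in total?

100 minutes

Brynn → UTC: 04:50–06:10, 07:00–07:20, 08:00–08:20, 09:40–11:50.
Jamal → UTC: 05:00–08:50, 09:00–09:50, 10:10–10:40, 10:50–14:00.
Emeka → UTC: 01:10–02:00, 04:40–05:20, 07:20–07:40, 09:10–12:00.
Hassan → UTC: 08:00–12:10, 13:50–15:30, 15:50–16:20, 16:30–18:00.
Brynn ∩ Jamal: 05:00–06:10, 07:00–07:20, 08:00–08:20, 09:40–09:50, 10:10–10:40, 10:50–11:50.
Brynn ∩ Jamal ∩ Emeka: 05:00–05:20, 09:40–09:50, 10:10–10:40, 10:50–11:50.
Brynn ∩ Jamal ∩ Emeka ∩ Hassan: 09:40–09:50, 10:10–10:40, 10:50–11:50.
Total common minutes: 10 + 30 + 60 = 100.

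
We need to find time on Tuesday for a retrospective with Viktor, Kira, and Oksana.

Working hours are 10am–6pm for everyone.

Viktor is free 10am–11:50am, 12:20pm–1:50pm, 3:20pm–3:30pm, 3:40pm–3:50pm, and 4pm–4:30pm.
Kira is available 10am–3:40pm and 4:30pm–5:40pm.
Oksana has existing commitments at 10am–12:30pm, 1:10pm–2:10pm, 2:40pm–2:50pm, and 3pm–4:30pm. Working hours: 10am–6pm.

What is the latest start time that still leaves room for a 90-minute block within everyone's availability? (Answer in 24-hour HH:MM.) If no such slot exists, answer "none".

none

Oksana free within 10:00–18:00: 12:30–13:10, 14:10–14:40, 14:50–15:00, 16:30–18:00.
Viktor ∩ Kira: 10:00–11:50, 12:20–13:50, 15:20–15:30.
Viktor ∩ Kira ∩ Oksana: 12:30–13:10.
Windows ≥ 90 min: (none).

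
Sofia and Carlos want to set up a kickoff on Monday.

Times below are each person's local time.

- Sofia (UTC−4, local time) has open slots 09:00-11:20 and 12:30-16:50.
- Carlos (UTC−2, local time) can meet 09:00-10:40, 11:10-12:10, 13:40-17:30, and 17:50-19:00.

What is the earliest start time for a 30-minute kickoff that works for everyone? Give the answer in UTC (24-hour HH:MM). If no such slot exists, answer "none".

Sofia → UTC: 13:00–15:20, 16:30–20:50.
Carlos → UTC: 11:00–12:40, 13:10–14:10, 15:40–19:30, 19:50–21:00.
Sofia ∩ Carlos: 13:10–14:10, 16:30–19:30, 19:50–20:50.
Windows ≥ 30 min: 13:10–14:10, 16:30–19:30, 19:50–20:50.
Earliest such window starts at 13:10.

13:10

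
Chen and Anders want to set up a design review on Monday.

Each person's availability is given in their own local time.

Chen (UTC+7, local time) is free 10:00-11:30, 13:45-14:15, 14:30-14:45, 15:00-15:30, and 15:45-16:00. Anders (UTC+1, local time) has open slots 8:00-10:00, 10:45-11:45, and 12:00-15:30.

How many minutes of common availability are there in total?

75 minutes

Chen → UTC: 03:00–04:30, 06:45–07:15, 07:30–07:45, 08:00–08:30, 08:45–09:00.
Anders → UTC: 07:00–09:00, 09:45–10:45, 11:00–14:30.
Chen ∩ Anders: 07:00–07:15, 07:30–07:45, 08:00–08:30, 08:45–09:00.
Total common minutes: 15 + 15 + 30 + 15 = 75.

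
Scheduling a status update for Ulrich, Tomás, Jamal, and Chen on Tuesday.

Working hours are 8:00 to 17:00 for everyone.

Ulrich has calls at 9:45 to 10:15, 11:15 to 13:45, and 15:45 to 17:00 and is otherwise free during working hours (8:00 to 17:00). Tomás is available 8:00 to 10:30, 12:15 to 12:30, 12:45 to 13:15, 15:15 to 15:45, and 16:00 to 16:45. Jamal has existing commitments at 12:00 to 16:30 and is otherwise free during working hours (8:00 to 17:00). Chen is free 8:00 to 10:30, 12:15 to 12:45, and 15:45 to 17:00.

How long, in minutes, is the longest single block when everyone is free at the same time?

Ulrich free within 08:00–17:00: 08:00–09:45, 10:15–11:15, 13:45–15:45.
Jamal free within 08:00–17:00: 08:00–12:00, 16:30–17:00.
Ulrich ∩ Tomás: 08:00–09:45, 10:15–10:30, 15:15–15:45.
Ulrich ∩ Tomás ∩ Jamal: 08:00–09:45, 10:15–10:30.
Ulrich ∩ Tomás ∩ Jamal ∩ Chen: 08:00–09:45, 10:15–10:30.
Common window lengths: 105, 15 min; longest is 105.

105 minutes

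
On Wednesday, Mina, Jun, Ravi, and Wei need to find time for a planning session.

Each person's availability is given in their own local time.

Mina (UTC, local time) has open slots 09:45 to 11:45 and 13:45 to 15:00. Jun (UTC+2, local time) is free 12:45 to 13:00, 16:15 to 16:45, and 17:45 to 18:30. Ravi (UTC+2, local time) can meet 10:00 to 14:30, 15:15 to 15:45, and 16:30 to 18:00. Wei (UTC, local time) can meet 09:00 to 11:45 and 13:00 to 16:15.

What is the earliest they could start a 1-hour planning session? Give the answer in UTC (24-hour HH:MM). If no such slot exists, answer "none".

Mina → UTC: 09:45–11:45, 13:45–15:00.
Jun → UTC: 10:45–11:00, 14:15–14:45, 15:45–16:30.
Ravi → UTC: 08:00–12:30, 13:15–13:45, 14:30–16:00.
Wei → UTC: 09:00–11:45, 13:00–16:15.
Mina ∩ Jun: 10:45–11:00, 14:15–14:45.
Mina ∩ Jun ∩ Ravi: 10:45–11:00, 14:30–14:45.
Mina ∩ Jun ∩ Ravi ∩ Wei: 10:45–11:00, 14:30–14:45.
Windows ≥ 60 min: (none).

none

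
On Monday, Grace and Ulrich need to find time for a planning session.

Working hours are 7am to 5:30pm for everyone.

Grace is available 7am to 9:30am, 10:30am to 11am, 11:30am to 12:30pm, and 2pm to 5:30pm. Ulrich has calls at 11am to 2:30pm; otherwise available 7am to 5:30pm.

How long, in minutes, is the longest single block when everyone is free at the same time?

Ulrich free within 07:00–17:30: 07:00–11:00, 14:30–17:30.
Grace ∩ Ulrich: 07:00–09:30, 10:30–11:00, 14:30–17:30.
Common window lengths: 150, 30, 180 min; longest is 180.

180 minutes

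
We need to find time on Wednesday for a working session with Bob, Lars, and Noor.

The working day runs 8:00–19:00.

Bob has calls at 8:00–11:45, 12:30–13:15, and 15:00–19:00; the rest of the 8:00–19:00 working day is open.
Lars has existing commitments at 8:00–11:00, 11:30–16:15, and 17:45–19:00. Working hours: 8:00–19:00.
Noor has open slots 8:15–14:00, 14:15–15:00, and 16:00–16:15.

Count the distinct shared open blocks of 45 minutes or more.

0

Bob free within 08:00–19:00: 11:45–12:30, 13:15–15:00.
Lars free within 08:00–19:00: 11:00–11:30, 16:15–17:45.
Bob ∩ Lars: (none).
Bob ∩ Lars ∩ Noor: (none).
Windows ≥ 45 min: (none).
That's 0 windows.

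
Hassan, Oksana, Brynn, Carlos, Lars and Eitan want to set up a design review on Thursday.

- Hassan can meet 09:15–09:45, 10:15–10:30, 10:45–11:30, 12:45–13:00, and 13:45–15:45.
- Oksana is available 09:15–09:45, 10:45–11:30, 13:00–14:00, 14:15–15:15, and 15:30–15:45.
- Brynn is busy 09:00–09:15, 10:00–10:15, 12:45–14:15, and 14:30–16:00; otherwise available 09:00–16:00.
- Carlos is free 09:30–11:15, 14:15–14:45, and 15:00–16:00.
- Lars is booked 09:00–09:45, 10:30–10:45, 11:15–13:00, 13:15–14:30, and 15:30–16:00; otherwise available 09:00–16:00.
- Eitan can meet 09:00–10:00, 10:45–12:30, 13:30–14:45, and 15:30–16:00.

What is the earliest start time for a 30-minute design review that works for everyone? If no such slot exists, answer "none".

Brynn free within 09:00–16:00: 09:15–10:00, 10:15–12:45, 14:15–14:30.
Lars free within 09:00–16:00: 09:45–10:30, 10:45–11:15, 13:00–13:15, 14:30–15:30.
Hassan ∩ Oksana: 09:15–09:45, 10:45–11:30, 13:45–14:00, 14:15–15:15, 15:30–15:45.
Hassan ∩ Oksana ∩ Brynn: 09:15–09:45, 10:45–11:30, 14:15–14:30.
Hassan ∩ Oksana ∩ Brynn ∩ Carlos: 09:30–09:45, 10:45–11:15, 14:15–14:30.
Hassan ∩ Oksana ∩ Brynn ∩ Carlos ∩ Lars: 10:45–11:15.
Hassan ∩ Oksana ∩ Brynn ∩ Carlos ∩ Lars ∩ Eitan: 10:45–11:15.
Windows ≥ 30 min: 10:45–11:15.
Earliest such window starts at 10:45.

10:45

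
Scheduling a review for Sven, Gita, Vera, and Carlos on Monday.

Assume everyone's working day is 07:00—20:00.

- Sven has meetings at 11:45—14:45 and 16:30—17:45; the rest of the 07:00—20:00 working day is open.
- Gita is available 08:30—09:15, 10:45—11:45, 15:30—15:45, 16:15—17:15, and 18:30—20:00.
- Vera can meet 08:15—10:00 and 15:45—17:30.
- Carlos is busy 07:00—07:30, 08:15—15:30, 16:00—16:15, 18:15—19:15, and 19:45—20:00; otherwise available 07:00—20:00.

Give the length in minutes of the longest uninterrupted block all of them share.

Sven free within 07:00–20:00: 07:00–11:45, 14:45–16:30, 17:45–20:00.
Carlos free within 07:00–20:00: 07:30–08:15, 15:30–16:00, 16:15–18:15, 19:15–19:45.
Sven ∩ Gita: 08:30–09:15, 10:45–11:45, 15:30–15:45, 16:15–16:30, 18:30–20:00.
Sven ∩ Gita ∩ Vera: 08:30–09:15, 16:15–16:30.
Sven ∩ Gita ∩ Vera ∩ Carlos: 16:15–16:30.
Single common window of 15 minutes.

15 minutes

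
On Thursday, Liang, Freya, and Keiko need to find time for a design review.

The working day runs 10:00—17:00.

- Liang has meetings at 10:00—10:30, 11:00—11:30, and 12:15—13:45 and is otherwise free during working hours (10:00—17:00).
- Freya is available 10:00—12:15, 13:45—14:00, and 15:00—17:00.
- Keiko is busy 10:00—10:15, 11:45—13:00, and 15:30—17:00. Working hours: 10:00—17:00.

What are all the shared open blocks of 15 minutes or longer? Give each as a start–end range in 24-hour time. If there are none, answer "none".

Liang free within 10:00–17:00: 10:30–11:00, 11:30–12:15, 13:45–17:00.
Keiko free within 10:00–17:00: 10:15–11:45, 13:00–15:30.
Liang ∩ Freya: 10:30–11:00, 11:30–12:15, 13:45–14:00, 15:00–17:00.
Liang ∩ Freya ∩ Keiko: 10:30–11:00, 11:30–11:45, 13:45–14:00, 15:00–15:30.
Windows ≥ 15 min: 10:30–11:00, 11:30–11:45, 13:45–14:00, 15:00–15:30.

10:30–11:00, 11:30–11:45, 13:45–14:00, 15:00–15:30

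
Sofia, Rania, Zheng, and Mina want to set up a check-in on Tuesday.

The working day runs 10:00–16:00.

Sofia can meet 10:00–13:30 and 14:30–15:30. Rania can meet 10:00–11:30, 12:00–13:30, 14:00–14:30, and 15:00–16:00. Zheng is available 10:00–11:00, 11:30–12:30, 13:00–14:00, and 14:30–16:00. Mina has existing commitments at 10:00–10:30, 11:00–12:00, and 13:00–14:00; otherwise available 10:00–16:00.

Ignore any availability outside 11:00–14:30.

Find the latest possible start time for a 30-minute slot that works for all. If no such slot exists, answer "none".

12:00

Mina free within 10:00–16:00: 10:30–11:00, 12:00–13:00, 14:00–16:00.
Sofia ∩ Rania: 10:00–11:30, 12:00–13:30, 15:00–15:30.
Sofia ∩ Rania ∩ Zheng: 10:00–11:00, 12:00–12:30, 13:00–13:30, 15:00–15:30.
Sofia ∩ Rania ∩ Zheng ∩ Mina: 10:30–11:00, 12:00–12:30, 15:00–15:30.
Restricted to 11:00–14:30: 12:00–12:30.
Windows ≥ 30 min: 12:00–12:30.
Latest start in the last window 12:00–12:30 is 12:30 − 30 min = 12:00.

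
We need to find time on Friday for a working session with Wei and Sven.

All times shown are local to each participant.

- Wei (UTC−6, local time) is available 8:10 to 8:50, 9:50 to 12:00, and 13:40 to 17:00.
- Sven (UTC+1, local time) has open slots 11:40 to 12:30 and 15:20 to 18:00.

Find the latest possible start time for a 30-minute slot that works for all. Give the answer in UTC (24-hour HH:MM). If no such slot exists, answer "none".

Wei → UTC: 14:10–14:50, 15:50–18:00, 19:40–23:00.
Sven → UTC: 10:40–11:30, 14:20–17:00.
Wei ∩ Sven: 14:20–14:50, 15:50–17:00.
Windows ≥ 30 min: 14:20–14:50, 15:50–17:00.
Latest start in the last window 15:50–17:00 is 17:00 − 30 min = 16:30.

16:30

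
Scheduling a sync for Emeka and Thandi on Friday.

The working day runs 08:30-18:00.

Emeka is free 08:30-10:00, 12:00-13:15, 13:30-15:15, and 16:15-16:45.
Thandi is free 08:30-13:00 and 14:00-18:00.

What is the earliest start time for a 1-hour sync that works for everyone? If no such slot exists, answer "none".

Emeka ∩ Thandi: 08:30–10:00, 12:00–13:00, 14:00–15:15, 16:15–16:45.
Windows ≥ 60 min: 08:30–10:00, 12:00–13:00, 14:00–15:15.
Earliest such window starts at 08:30.

08:30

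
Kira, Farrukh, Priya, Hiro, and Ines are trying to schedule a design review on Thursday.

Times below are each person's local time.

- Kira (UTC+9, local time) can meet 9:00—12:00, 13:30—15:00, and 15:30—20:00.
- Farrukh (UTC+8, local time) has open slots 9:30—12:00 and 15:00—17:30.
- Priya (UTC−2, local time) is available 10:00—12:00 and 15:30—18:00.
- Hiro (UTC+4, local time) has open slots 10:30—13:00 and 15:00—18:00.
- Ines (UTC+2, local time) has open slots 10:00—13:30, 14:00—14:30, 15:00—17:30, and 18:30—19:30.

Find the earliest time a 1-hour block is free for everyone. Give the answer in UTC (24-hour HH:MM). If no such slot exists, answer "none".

none

Kira → UTC: 00:00–03:00, 04:30–06:00, 06:30–11:00.
Farrukh → UTC: 01:30–04:00, 07:00–09:30.
Priya → UTC: 12:00–14:00, 17:30–20:00.
Hiro → UTC: 06:30–09:00, 11:00–14:00.
Ines → UTC: 08:00–11:30, 12:00–12:30, 13:00–15:30, 16:30–17:30.
Kira ∩ Farrukh: 01:30–03:00, 07:00–09:30.
Kira ∩ Farrukh ∩ Priya: (none).
Kira ∩ Farrukh ∩ Priya ∩ Hiro: (none).
Kira ∩ Farrukh ∩ Priya ∩ Hiro ∩ Ines: (none).
Windows ≥ 60 min: (none).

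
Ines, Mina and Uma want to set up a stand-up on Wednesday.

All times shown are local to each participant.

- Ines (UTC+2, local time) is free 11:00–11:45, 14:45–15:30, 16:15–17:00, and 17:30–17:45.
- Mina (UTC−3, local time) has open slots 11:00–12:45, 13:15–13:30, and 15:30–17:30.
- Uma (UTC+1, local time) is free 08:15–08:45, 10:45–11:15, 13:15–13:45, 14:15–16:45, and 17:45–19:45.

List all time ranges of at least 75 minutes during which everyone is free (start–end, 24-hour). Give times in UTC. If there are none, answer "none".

none

Ines → UTC: 09:00–09:45, 12:45–13:30, 14:15–15:00, 15:30–15:45.
Mina → UTC: 14:00–15:45, 16:15–16:30, 18:30–20:30.
Uma → UTC: 07:15–07:45, 09:45–10:15, 12:15–12:45, 13:15–15:45, 16:45–18:45.
Ines ∩ Mina: 14:15–15:00, 15:30–15:45.
Ines ∩ Mina ∩ Uma: 14:15–15:00, 15:30–15:45.
Windows ≥ 75 min: (none).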